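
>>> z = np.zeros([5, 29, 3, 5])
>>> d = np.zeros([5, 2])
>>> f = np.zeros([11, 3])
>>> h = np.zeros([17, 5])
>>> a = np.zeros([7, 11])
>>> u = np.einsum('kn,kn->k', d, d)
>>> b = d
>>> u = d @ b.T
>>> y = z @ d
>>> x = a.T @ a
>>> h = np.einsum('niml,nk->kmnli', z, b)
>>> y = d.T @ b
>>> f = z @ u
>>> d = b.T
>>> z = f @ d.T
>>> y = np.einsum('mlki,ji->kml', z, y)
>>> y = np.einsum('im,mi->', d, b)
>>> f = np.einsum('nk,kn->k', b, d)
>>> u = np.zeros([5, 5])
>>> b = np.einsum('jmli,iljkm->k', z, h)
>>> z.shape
(5, 29, 3, 2)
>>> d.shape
(2, 5)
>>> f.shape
(2,)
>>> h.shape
(2, 3, 5, 5, 29)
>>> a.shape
(7, 11)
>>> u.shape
(5, 5)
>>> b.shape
(5,)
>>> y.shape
()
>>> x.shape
(11, 11)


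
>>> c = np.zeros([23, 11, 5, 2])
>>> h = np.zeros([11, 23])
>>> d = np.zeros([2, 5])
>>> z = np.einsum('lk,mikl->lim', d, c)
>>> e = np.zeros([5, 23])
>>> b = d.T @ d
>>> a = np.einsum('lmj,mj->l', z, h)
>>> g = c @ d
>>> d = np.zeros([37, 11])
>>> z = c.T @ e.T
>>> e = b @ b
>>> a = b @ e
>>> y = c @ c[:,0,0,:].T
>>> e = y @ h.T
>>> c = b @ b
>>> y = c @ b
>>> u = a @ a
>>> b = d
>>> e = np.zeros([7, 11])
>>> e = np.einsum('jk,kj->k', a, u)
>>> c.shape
(5, 5)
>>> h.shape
(11, 23)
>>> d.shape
(37, 11)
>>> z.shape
(2, 5, 11, 5)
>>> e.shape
(5,)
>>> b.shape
(37, 11)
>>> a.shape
(5, 5)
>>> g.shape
(23, 11, 5, 5)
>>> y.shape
(5, 5)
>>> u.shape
(5, 5)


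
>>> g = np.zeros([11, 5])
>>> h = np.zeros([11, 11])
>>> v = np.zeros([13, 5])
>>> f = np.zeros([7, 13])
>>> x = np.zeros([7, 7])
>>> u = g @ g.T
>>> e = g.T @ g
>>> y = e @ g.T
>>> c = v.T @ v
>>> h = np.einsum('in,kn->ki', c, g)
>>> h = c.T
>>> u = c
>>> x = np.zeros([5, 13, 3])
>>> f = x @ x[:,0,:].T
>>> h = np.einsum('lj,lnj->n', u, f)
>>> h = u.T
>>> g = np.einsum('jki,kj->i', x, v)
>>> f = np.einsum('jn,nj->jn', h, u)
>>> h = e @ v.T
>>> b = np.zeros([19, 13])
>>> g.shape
(3,)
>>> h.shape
(5, 13)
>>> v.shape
(13, 5)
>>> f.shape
(5, 5)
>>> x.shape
(5, 13, 3)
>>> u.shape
(5, 5)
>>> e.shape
(5, 5)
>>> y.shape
(5, 11)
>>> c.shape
(5, 5)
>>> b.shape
(19, 13)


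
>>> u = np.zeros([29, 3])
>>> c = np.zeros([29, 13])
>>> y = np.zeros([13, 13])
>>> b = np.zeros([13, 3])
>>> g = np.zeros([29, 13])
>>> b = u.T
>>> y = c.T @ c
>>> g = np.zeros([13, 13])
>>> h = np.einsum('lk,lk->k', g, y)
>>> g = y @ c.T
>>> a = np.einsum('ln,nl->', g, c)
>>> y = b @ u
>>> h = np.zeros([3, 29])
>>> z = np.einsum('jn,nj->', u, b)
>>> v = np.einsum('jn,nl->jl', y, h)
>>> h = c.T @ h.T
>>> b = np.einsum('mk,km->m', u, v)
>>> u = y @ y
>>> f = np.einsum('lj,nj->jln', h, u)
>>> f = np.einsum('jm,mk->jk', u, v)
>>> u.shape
(3, 3)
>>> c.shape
(29, 13)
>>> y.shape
(3, 3)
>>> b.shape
(29,)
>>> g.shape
(13, 29)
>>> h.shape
(13, 3)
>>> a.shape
()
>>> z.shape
()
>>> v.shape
(3, 29)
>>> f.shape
(3, 29)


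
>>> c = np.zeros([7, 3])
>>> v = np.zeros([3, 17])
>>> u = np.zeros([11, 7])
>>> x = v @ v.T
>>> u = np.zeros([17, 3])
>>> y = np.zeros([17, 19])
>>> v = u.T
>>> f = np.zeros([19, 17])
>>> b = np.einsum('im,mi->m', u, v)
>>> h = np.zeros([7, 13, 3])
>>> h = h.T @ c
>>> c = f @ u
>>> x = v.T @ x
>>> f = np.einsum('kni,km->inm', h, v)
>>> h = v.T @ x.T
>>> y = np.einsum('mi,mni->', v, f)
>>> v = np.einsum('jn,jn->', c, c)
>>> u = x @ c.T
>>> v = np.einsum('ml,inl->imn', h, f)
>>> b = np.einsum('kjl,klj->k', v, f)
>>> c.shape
(19, 3)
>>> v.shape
(3, 17, 13)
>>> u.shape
(17, 19)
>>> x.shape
(17, 3)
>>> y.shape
()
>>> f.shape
(3, 13, 17)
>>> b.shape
(3,)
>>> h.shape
(17, 17)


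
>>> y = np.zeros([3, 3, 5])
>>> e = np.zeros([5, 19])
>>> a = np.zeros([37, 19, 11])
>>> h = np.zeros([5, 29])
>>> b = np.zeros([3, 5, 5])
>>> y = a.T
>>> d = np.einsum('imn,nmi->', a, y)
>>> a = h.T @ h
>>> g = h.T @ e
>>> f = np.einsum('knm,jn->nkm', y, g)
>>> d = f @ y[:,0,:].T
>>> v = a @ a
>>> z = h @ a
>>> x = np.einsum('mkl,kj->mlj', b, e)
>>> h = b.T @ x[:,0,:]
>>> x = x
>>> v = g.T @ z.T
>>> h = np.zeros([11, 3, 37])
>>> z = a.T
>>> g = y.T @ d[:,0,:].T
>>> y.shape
(11, 19, 37)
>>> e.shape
(5, 19)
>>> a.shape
(29, 29)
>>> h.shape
(11, 3, 37)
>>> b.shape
(3, 5, 5)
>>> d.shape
(19, 11, 11)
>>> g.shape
(37, 19, 19)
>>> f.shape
(19, 11, 37)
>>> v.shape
(19, 5)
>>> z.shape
(29, 29)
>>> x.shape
(3, 5, 19)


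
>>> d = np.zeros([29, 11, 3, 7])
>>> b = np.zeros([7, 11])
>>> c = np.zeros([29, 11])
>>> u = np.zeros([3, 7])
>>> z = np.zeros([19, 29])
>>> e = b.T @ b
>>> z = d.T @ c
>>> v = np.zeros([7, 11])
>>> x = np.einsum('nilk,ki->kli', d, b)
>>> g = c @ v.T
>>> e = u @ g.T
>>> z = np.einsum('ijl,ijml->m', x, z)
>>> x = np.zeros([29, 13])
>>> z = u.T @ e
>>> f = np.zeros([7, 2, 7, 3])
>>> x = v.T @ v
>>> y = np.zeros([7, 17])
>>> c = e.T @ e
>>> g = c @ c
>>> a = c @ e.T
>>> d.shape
(29, 11, 3, 7)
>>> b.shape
(7, 11)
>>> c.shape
(29, 29)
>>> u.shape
(3, 7)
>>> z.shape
(7, 29)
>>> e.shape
(3, 29)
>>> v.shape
(7, 11)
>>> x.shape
(11, 11)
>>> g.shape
(29, 29)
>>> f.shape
(7, 2, 7, 3)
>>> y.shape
(7, 17)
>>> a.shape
(29, 3)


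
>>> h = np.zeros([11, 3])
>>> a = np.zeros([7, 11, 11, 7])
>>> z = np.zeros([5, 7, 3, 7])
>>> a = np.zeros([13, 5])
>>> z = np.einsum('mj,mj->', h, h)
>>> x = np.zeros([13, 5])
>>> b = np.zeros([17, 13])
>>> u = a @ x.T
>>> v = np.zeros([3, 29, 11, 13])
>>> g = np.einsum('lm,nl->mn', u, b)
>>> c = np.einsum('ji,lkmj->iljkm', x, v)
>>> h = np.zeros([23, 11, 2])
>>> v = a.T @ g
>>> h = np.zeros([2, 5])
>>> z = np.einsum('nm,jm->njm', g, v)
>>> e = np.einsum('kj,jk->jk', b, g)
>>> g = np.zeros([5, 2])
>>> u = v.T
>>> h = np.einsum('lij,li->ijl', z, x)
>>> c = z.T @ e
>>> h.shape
(5, 17, 13)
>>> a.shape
(13, 5)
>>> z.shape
(13, 5, 17)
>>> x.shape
(13, 5)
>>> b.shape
(17, 13)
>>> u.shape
(17, 5)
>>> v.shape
(5, 17)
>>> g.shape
(5, 2)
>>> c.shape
(17, 5, 17)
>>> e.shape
(13, 17)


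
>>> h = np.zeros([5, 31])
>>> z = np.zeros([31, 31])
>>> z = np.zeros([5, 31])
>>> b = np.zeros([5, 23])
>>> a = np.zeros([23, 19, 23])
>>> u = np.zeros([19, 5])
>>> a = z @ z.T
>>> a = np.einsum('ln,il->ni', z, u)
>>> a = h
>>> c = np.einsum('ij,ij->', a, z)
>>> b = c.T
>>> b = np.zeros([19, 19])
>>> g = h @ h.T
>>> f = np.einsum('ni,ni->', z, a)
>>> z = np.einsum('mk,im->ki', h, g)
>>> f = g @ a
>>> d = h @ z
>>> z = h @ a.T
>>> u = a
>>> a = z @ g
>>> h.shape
(5, 31)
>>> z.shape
(5, 5)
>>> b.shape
(19, 19)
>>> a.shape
(5, 5)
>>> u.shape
(5, 31)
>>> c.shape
()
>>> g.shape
(5, 5)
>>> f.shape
(5, 31)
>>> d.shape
(5, 5)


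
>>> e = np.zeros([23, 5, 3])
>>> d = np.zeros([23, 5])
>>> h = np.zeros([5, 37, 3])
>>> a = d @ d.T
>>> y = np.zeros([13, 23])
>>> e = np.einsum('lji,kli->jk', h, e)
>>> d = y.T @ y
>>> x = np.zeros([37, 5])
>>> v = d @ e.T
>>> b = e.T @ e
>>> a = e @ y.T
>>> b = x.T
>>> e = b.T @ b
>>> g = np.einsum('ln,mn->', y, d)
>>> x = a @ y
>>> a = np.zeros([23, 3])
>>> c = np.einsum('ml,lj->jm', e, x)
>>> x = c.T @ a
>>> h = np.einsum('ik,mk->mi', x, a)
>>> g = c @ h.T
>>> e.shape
(37, 37)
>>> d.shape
(23, 23)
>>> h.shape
(23, 37)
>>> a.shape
(23, 3)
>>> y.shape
(13, 23)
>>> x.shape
(37, 3)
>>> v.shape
(23, 37)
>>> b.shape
(5, 37)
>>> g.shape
(23, 23)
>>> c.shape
(23, 37)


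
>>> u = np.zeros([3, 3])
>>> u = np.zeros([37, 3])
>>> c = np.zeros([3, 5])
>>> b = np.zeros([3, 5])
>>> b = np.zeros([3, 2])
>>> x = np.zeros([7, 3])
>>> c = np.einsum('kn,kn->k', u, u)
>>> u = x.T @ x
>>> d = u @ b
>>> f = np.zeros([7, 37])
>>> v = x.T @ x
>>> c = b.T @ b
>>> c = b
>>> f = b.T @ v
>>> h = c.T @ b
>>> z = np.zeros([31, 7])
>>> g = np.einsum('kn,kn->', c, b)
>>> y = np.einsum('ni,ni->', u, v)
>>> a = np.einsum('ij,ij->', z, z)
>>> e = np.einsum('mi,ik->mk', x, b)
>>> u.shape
(3, 3)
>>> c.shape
(3, 2)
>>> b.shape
(3, 2)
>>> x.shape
(7, 3)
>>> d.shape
(3, 2)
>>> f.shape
(2, 3)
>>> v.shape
(3, 3)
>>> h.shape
(2, 2)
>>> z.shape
(31, 7)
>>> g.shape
()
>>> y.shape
()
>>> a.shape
()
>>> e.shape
(7, 2)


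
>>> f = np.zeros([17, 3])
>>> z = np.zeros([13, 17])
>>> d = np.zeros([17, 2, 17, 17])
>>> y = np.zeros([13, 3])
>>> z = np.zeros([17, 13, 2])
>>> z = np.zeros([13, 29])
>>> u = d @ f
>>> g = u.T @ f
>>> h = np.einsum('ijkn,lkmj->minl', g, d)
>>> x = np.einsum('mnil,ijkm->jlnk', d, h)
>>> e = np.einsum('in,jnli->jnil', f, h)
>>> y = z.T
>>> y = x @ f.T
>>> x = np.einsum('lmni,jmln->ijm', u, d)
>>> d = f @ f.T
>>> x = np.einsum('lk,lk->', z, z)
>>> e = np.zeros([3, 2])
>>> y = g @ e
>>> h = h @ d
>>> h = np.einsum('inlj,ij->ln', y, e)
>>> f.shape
(17, 3)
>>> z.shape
(13, 29)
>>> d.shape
(17, 17)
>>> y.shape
(3, 17, 2, 2)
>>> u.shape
(17, 2, 17, 3)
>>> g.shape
(3, 17, 2, 3)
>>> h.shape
(2, 17)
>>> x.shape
()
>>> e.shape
(3, 2)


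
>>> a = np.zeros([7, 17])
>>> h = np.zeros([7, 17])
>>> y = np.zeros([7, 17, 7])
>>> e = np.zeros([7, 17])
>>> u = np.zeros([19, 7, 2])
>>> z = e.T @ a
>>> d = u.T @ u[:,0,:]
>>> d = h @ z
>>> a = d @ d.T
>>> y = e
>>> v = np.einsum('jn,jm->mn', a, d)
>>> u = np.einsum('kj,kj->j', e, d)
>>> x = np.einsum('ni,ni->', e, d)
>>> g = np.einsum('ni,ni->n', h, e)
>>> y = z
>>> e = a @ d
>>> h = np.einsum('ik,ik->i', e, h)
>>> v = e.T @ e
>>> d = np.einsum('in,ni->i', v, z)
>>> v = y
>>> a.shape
(7, 7)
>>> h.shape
(7,)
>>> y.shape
(17, 17)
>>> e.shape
(7, 17)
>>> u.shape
(17,)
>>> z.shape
(17, 17)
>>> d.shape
(17,)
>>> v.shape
(17, 17)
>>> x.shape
()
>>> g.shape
(7,)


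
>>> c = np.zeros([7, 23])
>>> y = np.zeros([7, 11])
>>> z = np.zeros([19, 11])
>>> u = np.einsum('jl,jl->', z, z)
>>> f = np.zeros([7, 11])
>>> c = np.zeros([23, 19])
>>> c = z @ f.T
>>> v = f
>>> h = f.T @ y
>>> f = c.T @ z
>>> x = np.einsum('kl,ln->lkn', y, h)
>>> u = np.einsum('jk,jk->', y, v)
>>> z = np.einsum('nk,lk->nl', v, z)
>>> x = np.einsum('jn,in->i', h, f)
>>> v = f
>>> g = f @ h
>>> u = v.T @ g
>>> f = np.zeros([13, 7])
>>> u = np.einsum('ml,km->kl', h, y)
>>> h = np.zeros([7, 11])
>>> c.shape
(19, 7)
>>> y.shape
(7, 11)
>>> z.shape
(7, 19)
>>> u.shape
(7, 11)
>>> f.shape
(13, 7)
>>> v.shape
(7, 11)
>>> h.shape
(7, 11)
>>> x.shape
(7,)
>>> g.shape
(7, 11)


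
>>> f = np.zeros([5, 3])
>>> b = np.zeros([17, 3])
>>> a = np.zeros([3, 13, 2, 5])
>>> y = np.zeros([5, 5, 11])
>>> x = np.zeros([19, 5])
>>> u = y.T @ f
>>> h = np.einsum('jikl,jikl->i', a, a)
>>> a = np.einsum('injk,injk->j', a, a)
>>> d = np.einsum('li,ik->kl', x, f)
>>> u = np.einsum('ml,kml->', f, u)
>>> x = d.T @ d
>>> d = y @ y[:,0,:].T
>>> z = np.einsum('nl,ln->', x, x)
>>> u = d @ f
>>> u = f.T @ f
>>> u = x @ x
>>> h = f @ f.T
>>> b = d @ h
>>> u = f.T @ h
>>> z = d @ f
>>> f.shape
(5, 3)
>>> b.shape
(5, 5, 5)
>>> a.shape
(2,)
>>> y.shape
(5, 5, 11)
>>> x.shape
(19, 19)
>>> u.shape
(3, 5)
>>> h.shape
(5, 5)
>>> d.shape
(5, 5, 5)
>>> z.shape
(5, 5, 3)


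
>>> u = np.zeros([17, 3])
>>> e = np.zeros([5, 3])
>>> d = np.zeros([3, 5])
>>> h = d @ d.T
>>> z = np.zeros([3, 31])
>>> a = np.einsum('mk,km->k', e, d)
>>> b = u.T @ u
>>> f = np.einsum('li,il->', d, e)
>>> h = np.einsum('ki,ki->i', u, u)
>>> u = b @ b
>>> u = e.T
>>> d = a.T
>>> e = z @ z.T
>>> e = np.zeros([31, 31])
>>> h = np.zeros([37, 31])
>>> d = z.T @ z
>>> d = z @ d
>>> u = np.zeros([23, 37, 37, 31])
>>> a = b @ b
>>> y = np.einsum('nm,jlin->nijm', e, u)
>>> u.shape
(23, 37, 37, 31)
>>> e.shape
(31, 31)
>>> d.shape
(3, 31)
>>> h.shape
(37, 31)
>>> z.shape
(3, 31)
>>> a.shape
(3, 3)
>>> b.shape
(3, 3)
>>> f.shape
()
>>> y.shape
(31, 37, 23, 31)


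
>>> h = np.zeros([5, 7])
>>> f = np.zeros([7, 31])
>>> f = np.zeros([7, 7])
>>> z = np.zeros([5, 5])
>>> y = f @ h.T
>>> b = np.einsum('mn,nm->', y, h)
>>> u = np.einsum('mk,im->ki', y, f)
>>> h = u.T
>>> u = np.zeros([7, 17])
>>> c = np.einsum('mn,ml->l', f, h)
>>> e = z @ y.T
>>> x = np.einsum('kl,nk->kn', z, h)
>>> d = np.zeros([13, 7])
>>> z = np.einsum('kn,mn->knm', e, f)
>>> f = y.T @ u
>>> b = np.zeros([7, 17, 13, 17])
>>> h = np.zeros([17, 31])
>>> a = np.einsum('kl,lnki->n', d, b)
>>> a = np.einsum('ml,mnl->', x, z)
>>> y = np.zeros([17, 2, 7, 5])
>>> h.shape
(17, 31)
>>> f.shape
(5, 17)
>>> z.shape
(5, 7, 7)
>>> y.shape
(17, 2, 7, 5)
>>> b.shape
(7, 17, 13, 17)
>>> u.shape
(7, 17)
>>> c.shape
(5,)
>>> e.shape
(5, 7)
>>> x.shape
(5, 7)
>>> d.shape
(13, 7)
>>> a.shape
()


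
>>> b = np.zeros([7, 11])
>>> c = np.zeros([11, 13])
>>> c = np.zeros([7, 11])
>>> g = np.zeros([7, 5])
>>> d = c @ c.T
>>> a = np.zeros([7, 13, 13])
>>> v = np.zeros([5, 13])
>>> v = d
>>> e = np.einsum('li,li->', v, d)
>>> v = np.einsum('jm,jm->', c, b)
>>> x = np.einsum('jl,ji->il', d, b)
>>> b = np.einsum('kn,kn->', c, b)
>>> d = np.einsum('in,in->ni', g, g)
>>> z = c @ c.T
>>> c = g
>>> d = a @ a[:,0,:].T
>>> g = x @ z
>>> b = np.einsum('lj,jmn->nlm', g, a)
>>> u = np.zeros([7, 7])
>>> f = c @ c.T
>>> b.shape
(13, 11, 13)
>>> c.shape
(7, 5)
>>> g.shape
(11, 7)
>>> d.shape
(7, 13, 7)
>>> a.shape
(7, 13, 13)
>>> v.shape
()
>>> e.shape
()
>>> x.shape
(11, 7)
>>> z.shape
(7, 7)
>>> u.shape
(7, 7)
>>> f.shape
(7, 7)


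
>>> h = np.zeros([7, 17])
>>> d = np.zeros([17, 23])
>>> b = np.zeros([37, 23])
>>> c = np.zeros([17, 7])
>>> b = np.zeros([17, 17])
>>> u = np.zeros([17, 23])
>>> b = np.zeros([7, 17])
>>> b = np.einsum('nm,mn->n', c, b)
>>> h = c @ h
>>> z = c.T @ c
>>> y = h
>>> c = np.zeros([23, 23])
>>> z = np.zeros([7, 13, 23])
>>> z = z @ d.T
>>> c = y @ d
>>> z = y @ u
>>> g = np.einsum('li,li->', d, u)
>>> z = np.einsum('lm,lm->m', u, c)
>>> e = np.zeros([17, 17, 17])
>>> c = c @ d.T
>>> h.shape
(17, 17)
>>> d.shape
(17, 23)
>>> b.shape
(17,)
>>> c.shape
(17, 17)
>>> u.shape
(17, 23)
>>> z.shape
(23,)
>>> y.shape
(17, 17)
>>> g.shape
()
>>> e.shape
(17, 17, 17)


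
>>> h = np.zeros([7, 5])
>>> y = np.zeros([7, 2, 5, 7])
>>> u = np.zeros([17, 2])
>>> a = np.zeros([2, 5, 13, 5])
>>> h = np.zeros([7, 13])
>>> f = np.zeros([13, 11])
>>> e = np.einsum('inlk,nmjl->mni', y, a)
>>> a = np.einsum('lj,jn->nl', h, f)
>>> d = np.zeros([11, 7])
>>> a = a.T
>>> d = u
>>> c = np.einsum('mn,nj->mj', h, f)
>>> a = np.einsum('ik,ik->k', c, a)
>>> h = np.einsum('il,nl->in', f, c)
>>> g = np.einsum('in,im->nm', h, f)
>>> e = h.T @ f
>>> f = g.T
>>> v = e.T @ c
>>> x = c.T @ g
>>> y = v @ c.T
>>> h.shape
(13, 7)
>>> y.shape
(11, 7)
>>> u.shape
(17, 2)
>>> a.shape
(11,)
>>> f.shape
(11, 7)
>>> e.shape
(7, 11)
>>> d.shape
(17, 2)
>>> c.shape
(7, 11)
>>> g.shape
(7, 11)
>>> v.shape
(11, 11)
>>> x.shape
(11, 11)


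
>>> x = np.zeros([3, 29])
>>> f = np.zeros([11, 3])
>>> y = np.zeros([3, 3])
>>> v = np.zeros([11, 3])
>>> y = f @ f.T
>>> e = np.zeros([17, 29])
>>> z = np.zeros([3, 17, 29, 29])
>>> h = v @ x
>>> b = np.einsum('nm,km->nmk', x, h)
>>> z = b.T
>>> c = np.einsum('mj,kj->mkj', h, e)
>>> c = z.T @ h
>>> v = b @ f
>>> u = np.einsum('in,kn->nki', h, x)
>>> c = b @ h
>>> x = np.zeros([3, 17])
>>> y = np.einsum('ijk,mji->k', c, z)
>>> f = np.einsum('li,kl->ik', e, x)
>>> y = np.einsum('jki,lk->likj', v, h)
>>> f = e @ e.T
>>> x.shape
(3, 17)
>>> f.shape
(17, 17)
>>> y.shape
(11, 3, 29, 3)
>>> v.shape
(3, 29, 3)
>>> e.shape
(17, 29)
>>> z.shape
(11, 29, 3)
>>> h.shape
(11, 29)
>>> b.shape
(3, 29, 11)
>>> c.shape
(3, 29, 29)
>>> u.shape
(29, 3, 11)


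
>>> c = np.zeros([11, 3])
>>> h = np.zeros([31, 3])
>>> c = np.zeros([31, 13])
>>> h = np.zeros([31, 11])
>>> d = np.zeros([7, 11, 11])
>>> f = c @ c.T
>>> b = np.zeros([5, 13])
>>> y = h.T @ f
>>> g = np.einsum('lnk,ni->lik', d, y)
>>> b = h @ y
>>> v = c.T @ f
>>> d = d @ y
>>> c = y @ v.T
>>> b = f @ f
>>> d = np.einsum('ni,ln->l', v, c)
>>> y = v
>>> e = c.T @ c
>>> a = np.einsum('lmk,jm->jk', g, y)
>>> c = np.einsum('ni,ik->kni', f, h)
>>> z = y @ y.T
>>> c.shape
(11, 31, 31)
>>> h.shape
(31, 11)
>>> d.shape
(11,)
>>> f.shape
(31, 31)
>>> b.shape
(31, 31)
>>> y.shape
(13, 31)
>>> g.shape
(7, 31, 11)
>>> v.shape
(13, 31)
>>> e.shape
(13, 13)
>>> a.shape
(13, 11)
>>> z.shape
(13, 13)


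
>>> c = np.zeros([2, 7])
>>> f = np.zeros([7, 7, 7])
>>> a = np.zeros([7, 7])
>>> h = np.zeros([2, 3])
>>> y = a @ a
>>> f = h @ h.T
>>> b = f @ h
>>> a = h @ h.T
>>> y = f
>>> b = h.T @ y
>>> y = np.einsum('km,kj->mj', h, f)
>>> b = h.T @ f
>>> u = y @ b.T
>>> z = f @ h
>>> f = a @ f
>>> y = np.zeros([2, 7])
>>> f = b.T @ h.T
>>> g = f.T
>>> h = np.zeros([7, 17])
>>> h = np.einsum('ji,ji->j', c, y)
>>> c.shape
(2, 7)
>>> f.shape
(2, 2)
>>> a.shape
(2, 2)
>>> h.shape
(2,)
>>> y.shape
(2, 7)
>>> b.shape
(3, 2)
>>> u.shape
(3, 3)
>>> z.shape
(2, 3)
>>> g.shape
(2, 2)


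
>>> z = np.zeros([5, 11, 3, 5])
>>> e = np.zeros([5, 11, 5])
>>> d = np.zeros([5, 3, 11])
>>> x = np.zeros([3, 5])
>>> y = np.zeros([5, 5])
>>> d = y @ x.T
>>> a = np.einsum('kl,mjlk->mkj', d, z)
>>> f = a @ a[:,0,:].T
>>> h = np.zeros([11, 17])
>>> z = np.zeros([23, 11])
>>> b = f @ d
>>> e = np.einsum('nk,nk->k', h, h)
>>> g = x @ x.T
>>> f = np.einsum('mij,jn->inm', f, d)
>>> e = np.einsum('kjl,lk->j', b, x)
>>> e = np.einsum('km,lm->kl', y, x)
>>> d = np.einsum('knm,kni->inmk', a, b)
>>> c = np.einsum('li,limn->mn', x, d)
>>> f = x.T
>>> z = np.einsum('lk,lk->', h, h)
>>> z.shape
()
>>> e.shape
(5, 3)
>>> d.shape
(3, 5, 11, 5)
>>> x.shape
(3, 5)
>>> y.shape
(5, 5)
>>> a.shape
(5, 5, 11)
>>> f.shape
(5, 3)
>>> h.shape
(11, 17)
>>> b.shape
(5, 5, 3)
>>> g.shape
(3, 3)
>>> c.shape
(11, 5)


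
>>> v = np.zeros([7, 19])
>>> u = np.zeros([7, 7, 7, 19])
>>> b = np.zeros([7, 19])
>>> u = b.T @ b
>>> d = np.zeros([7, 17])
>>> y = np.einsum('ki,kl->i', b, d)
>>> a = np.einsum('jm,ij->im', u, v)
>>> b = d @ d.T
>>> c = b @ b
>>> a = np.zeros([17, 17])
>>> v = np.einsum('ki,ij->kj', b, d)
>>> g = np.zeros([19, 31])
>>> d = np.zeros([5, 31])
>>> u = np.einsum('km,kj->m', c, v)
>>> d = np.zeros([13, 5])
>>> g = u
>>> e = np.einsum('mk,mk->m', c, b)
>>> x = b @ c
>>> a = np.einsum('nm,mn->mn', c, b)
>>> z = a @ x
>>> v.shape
(7, 17)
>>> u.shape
(7,)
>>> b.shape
(7, 7)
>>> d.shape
(13, 5)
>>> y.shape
(19,)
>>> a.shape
(7, 7)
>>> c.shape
(7, 7)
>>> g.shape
(7,)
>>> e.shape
(7,)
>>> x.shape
(7, 7)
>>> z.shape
(7, 7)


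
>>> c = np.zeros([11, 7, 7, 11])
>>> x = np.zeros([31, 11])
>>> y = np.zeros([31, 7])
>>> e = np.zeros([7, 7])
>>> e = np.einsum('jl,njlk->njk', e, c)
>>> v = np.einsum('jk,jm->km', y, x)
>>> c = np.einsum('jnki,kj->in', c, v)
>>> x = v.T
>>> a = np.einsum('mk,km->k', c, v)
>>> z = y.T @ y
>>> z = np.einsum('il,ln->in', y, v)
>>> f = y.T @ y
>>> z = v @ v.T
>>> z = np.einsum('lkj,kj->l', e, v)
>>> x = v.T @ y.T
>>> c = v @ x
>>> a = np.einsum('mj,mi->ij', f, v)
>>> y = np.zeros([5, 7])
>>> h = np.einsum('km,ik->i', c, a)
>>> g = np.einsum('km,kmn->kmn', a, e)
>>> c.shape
(7, 31)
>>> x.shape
(11, 31)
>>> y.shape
(5, 7)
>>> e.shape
(11, 7, 11)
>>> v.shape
(7, 11)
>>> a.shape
(11, 7)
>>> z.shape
(11,)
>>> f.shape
(7, 7)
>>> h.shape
(11,)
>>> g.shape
(11, 7, 11)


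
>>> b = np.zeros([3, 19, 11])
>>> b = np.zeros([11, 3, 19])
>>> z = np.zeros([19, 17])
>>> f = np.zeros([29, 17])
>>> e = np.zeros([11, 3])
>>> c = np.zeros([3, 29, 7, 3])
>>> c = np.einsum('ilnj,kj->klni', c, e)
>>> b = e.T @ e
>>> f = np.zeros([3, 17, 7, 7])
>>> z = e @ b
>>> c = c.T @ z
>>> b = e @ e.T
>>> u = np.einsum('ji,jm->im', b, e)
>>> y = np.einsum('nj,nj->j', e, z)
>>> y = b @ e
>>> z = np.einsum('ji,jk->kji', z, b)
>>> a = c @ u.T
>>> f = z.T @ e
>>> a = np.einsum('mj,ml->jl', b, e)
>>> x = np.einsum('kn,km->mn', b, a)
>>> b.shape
(11, 11)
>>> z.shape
(11, 11, 3)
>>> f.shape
(3, 11, 3)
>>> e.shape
(11, 3)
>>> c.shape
(3, 7, 29, 3)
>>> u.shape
(11, 3)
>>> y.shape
(11, 3)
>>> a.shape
(11, 3)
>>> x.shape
(3, 11)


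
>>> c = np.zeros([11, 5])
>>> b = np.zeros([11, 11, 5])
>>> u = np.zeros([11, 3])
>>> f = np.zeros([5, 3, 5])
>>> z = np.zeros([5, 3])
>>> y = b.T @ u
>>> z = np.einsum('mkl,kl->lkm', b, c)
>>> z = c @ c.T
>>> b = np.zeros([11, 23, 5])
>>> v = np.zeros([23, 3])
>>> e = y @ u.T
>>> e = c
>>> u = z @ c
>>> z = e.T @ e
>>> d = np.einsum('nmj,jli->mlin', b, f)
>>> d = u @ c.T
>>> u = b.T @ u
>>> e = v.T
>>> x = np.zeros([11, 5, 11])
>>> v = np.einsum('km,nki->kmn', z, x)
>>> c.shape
(11, 5)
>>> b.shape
(11, 23, 5)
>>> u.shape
(5, 23, 5)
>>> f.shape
(5, 3, 5)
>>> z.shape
(5, 5)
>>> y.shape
(5, 11, 3)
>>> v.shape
(5, 5, 11)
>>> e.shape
(3, 23)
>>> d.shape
(11, 11)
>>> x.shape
(11, 5, 11)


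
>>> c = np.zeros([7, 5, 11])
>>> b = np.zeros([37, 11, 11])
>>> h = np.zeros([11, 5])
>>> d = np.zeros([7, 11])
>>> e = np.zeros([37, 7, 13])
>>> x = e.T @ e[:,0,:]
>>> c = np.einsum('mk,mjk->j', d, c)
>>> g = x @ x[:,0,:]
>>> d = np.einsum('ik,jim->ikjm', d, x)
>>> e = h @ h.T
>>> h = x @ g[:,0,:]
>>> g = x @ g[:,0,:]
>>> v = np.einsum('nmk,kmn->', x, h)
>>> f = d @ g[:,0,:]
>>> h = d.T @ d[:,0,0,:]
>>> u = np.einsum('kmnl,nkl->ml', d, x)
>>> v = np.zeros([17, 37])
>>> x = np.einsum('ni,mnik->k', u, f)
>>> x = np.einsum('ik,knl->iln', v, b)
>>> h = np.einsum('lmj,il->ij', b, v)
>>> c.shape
(5,)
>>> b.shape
(37, 11, 11)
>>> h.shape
(17, 11)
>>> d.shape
(7, 11, 13, 13)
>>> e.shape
(11, 11)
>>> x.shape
(17, 11, 11)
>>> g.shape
(13, 7, 13)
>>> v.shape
(17, 37)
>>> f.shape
(7, 11, 13, 13)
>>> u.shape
(11, 13)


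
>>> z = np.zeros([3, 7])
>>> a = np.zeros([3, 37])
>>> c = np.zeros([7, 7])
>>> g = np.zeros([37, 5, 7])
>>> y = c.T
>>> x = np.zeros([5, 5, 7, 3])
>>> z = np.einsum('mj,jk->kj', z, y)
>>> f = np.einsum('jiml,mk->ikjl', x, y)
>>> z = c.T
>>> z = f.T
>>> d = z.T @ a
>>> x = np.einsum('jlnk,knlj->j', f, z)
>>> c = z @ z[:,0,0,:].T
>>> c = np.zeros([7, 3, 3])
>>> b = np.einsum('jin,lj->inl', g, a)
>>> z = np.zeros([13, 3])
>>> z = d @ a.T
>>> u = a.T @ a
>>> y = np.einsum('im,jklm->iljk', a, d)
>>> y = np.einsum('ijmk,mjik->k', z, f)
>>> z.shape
(5, 7, 5, 3)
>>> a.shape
(3, 37)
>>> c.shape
(7, 3, 3)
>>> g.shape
(37, 5, 7)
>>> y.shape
(3,)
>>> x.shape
(5,)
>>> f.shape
(5, 7, 5, 3)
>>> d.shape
(5, 7, 5, 37)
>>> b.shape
(5, 7, 3)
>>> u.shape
(37, 37)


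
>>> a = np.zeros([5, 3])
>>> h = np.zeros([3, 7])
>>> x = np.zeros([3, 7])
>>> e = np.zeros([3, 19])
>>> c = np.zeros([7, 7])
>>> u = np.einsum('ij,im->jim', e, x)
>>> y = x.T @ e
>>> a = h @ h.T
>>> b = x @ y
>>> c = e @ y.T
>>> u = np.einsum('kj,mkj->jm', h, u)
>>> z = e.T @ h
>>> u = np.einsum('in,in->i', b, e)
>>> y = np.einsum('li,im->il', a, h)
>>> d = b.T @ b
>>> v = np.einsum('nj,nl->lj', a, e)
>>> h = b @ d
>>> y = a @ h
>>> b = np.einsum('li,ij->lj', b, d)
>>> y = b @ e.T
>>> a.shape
(3, 3)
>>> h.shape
(3, 19)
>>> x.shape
(3, 7)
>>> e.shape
(3, 19)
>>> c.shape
(3, 7)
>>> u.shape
(3,)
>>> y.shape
(3, 3)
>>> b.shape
(3, 19)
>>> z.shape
(19, 7)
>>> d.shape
(19, 19)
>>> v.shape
(19, 3)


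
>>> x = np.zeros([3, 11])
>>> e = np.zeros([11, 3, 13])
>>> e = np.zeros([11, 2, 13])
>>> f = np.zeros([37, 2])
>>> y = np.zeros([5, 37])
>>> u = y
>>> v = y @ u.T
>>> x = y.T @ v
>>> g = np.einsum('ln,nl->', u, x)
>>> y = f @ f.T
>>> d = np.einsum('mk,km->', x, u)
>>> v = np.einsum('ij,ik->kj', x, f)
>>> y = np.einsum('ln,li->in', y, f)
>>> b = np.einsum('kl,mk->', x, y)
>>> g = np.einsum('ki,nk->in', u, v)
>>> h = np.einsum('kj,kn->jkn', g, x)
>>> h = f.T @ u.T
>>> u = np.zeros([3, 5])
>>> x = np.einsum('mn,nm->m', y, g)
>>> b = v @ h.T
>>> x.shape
(2,)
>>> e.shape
(11, 2, 13)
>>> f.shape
(37, 2)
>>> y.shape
(2, 37)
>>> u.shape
(3, 5)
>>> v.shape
(2, 5)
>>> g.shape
(37, 2)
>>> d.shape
()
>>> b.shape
(2, 2)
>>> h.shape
(2, 5)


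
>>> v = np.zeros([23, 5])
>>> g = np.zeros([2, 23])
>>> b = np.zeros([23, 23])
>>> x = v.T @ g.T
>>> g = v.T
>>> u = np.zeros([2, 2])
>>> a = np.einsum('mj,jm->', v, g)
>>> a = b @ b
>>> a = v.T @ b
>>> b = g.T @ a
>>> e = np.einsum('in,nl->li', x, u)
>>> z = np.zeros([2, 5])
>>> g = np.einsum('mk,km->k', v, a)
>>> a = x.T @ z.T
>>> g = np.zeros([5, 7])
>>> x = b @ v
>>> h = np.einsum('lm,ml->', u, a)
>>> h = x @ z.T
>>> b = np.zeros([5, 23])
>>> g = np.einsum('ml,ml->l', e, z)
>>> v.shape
(23, 5)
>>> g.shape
(5,)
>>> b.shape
(5, 23)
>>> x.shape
(23, 5)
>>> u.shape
(2, 2)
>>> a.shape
(2, 2)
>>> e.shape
(2, 5)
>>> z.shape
(2, 5)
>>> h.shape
(23, 2)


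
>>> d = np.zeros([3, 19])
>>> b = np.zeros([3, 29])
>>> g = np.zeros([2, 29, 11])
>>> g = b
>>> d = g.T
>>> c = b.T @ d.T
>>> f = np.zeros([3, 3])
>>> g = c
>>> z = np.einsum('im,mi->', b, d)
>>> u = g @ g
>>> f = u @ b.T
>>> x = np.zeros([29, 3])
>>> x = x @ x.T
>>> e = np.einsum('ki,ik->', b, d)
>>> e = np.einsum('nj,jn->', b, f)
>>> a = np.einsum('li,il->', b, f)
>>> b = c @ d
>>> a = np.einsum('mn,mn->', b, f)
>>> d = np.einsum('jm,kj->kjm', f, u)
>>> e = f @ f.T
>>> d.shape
(29, 29, 3)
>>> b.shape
(29, 3)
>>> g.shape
(29, 29)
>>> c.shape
(29, 29)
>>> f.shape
(29, 3)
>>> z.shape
()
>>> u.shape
(29, 29)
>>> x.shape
(29, 29)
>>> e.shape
(29, 29)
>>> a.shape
()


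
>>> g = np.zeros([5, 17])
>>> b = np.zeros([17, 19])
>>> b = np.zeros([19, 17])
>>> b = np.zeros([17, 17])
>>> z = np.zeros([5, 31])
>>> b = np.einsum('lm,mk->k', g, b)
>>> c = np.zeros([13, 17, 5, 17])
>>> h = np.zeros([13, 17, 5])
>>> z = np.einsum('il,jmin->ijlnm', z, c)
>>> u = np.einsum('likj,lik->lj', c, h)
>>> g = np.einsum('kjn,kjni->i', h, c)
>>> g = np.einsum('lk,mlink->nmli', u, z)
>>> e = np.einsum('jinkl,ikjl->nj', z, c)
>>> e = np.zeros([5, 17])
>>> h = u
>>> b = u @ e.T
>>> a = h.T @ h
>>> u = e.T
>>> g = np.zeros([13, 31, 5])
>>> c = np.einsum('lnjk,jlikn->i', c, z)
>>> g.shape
(13, 31, 5)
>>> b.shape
(13, 5)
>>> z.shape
(5, 13, 31, 17, 17)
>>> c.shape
(31,)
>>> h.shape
(13, 17)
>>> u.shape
(17, 5)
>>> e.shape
(5, 17)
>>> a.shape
(17, 17)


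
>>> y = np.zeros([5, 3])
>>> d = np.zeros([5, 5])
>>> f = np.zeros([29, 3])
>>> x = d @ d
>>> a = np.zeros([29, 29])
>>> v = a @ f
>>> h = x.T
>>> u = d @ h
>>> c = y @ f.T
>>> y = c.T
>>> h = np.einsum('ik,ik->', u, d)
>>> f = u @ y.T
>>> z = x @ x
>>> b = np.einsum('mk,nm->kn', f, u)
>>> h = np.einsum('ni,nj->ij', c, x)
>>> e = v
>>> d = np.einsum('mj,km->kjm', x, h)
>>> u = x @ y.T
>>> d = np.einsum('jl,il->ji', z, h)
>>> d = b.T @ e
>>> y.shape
(29, 5)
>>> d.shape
(5, 3)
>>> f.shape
(5, 29)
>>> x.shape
(5, 5)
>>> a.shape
(29, 29)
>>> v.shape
(29, 3)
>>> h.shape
(29, 5)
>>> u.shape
(5, 29)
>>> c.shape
(5, 29)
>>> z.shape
(5, 5)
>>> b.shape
(29, 5)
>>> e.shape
(29, 3)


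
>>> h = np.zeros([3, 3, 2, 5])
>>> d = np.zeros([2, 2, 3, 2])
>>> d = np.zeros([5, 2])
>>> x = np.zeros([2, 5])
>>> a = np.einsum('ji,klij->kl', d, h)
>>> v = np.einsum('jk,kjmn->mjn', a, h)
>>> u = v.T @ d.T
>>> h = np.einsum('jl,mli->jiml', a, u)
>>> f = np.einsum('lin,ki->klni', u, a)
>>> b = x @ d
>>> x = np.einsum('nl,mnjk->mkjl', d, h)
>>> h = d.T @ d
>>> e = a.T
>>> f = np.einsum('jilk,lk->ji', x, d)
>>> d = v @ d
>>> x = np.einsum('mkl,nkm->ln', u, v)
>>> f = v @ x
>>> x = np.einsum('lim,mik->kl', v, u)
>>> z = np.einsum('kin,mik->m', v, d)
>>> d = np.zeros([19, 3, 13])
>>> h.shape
(2, 2)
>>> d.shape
(19, 3, 13)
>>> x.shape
(5, 2)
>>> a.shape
(3, 3)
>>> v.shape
(2, 3, 5)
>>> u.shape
(5, 3, 5)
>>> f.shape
(2, 3, 2)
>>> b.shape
(2, 2)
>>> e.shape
(3, 3)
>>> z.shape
(2,)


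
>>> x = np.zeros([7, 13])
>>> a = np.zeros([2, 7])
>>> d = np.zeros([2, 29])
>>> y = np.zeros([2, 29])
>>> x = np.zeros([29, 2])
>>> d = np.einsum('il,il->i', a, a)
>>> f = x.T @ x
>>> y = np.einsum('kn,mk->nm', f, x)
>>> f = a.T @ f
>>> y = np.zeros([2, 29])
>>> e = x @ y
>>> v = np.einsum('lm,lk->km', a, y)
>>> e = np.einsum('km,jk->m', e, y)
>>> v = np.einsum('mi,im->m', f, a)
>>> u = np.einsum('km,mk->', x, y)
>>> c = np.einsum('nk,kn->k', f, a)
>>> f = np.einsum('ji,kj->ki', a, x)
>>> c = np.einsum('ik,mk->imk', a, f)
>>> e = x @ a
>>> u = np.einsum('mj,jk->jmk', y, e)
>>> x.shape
(29, 2)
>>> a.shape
(2, 7)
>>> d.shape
(2,)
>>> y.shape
(2, 29)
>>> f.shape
(29, 7)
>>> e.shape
(29, 7)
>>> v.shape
(7,)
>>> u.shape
(29, 2, 7)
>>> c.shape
(2, 29, 7)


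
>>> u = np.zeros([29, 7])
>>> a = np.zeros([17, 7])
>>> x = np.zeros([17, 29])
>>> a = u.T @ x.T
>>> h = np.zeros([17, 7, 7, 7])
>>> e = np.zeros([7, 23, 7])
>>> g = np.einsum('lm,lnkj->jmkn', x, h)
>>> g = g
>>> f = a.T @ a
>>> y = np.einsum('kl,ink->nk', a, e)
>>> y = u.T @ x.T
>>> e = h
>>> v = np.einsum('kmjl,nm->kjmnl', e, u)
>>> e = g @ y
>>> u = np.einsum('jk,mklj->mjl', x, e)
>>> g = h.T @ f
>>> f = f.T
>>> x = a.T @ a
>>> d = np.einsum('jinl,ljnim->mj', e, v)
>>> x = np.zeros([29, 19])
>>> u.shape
(7, 17, 7)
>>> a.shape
(7, 17)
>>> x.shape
(29, 19)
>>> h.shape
(17, 7, 7, 7)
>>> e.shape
(7, 29, 7, 17)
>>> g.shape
(7, 7, 7, 17)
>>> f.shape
(17, 17)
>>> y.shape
(7, 17)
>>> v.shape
(17, 7, 7, 29, 7)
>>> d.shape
(7, 7)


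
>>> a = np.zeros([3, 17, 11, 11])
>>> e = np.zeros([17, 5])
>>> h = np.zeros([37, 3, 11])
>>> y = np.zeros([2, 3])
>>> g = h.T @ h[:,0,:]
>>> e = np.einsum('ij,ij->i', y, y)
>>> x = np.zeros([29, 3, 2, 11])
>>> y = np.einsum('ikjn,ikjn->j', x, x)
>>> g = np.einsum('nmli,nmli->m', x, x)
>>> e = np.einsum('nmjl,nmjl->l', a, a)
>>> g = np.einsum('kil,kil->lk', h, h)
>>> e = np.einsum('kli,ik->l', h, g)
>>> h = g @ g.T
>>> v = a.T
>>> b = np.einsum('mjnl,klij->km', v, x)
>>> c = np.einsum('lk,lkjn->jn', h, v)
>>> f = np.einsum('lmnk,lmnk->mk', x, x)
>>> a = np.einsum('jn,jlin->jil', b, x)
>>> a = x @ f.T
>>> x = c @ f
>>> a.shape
(29, 3, 2, 3)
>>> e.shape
(3,)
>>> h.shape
(11, 11)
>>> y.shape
(2,)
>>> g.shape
(11, 37)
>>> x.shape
(17, 11)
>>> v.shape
(11, 11, 17, 3)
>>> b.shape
(29, 11)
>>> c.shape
(17, 3)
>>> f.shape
(3, 11)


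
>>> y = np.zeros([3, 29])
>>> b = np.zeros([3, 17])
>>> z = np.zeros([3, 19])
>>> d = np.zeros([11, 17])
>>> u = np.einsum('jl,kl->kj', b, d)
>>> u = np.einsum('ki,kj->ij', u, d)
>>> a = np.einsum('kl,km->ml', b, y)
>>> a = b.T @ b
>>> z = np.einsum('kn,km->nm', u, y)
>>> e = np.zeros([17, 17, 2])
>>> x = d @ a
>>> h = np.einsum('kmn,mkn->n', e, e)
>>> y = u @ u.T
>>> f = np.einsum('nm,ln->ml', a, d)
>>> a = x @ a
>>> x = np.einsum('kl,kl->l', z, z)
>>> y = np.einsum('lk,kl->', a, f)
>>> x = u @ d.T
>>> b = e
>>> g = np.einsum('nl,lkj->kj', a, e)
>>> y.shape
()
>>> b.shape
(17, 17, 2)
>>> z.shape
(17, 29)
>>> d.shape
(11, 17)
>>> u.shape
(3, 17)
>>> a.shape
(11, 17)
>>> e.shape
(17, 17, 2)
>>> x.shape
(3, 11)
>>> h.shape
(2,)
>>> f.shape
(17, 11)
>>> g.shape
(17, 2)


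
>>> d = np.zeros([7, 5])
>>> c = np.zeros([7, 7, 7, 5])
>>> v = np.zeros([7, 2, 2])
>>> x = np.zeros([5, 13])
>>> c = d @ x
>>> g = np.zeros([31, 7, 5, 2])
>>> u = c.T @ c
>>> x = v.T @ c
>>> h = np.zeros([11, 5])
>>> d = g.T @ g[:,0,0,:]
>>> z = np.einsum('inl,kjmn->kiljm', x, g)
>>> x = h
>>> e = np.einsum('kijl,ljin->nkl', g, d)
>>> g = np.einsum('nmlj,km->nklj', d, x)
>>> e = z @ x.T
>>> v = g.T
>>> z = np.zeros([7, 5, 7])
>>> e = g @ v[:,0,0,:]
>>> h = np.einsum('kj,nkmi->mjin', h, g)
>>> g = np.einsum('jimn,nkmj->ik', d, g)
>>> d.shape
(2, 5, 7, 2)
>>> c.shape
(7, 13)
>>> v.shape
(2, 7, 11, 2)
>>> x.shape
(11, 5)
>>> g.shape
(5, 11)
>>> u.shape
(13, 13)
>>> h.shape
(7, 5, 2, 2)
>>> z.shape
(7, 5, 7)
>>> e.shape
(2, 11, 7, 2)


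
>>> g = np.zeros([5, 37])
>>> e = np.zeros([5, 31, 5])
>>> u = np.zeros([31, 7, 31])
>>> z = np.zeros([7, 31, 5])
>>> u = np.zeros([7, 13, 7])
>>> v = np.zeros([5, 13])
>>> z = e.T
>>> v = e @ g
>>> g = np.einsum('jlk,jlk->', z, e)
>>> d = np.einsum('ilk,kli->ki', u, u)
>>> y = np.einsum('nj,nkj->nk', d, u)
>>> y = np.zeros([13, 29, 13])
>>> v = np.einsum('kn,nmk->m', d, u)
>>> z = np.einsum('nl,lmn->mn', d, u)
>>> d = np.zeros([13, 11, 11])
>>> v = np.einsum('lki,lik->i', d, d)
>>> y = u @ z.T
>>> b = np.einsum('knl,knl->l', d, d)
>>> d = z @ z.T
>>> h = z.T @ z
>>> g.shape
()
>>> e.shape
(5, 31, 5)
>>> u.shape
(7, 13, 7)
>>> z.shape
(13, 7)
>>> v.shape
(11,)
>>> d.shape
(13, 13)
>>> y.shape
(7, 13, 13)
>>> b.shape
(11,)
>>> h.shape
(7, 7)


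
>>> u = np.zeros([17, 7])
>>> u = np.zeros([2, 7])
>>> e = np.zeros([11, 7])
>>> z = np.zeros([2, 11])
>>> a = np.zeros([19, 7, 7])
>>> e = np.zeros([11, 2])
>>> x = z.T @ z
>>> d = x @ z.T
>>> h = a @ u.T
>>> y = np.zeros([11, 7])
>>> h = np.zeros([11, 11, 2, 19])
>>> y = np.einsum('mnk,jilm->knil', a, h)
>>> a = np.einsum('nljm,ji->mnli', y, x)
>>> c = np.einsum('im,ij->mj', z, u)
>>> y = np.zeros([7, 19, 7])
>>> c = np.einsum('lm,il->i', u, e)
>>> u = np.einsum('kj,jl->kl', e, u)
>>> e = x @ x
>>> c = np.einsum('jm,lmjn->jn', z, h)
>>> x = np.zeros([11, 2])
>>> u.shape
(11, 7)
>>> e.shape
(11, 11)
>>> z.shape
(2, 11)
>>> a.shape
(2, 7, 7, 11)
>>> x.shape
(11, 2)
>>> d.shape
(11, 2)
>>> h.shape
(11, 11, 2, 19)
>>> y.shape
(7, 19, 7)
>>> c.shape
(2, 19)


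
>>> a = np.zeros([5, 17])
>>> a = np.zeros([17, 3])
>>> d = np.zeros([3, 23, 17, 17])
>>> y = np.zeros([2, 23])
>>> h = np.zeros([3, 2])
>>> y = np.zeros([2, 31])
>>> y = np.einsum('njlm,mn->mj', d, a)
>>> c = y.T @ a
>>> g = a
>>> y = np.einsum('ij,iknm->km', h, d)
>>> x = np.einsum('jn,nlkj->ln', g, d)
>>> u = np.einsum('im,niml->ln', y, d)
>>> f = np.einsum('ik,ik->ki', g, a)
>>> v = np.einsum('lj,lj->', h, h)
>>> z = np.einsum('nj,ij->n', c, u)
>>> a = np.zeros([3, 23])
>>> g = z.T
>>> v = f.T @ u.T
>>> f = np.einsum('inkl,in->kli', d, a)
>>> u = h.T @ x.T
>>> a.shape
(3, 23)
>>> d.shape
(3, 23, 17, 17)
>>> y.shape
(23, 17)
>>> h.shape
(3, 2)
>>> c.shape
(23, 3)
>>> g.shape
(23,)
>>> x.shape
(23, 3)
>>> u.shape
(2, 23)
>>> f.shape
(17, 17, 3)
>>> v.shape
(17, 17)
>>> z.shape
(23,)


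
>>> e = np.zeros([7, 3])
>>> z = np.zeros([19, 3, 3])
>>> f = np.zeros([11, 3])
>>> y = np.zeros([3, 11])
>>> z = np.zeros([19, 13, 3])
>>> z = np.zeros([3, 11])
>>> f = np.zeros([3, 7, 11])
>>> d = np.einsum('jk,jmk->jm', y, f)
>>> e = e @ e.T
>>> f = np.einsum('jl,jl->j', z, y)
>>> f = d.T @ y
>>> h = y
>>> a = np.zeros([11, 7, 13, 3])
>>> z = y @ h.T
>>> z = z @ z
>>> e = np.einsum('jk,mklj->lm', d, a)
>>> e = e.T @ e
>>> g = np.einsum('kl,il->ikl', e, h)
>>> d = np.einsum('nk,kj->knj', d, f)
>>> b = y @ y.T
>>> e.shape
(11, 11)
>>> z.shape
(3, 3)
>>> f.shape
(7, 11)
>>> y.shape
(3, 11)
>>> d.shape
(7, 3, 11)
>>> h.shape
(3, 11)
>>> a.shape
(11, 7, 13, 3)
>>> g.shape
(3, 11, 11)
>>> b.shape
(3, 3)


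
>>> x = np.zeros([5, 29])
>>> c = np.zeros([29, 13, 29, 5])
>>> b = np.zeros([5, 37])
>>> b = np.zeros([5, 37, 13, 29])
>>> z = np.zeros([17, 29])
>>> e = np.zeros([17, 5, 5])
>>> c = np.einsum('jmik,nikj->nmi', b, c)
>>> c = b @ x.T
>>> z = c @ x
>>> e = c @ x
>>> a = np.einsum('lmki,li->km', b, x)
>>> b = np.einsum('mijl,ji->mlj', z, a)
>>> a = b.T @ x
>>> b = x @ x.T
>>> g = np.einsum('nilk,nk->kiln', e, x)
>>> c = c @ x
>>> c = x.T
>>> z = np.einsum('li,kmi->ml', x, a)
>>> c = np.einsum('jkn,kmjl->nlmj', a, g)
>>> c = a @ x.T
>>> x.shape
(5, 29)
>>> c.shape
(13, 29, 5)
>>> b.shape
(5, 5)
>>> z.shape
(29, 5)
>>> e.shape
(5, 37, 13, 29)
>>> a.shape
(13, 29, 29)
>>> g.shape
(29, 37, 13, 5)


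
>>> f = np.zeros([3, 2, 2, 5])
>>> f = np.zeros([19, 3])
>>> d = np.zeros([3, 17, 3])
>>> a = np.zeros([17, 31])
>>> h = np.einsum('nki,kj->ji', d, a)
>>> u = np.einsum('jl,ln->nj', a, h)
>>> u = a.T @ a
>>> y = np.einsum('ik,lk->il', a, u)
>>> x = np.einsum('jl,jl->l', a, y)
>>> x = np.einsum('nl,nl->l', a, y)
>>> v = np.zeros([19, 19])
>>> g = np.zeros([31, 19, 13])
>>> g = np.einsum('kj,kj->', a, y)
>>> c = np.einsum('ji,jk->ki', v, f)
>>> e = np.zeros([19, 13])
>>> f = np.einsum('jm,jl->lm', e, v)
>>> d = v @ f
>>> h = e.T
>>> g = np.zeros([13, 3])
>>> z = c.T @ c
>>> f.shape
(19, 13)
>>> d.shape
(19, 13)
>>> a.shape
(17, 31)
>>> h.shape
(13, 19)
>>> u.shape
(31, 31)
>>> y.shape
(17, 31)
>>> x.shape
(31,)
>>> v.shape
(19, 19)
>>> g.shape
(13, 3)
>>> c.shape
(3, 19)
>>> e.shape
(19, 13)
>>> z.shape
(19, 19)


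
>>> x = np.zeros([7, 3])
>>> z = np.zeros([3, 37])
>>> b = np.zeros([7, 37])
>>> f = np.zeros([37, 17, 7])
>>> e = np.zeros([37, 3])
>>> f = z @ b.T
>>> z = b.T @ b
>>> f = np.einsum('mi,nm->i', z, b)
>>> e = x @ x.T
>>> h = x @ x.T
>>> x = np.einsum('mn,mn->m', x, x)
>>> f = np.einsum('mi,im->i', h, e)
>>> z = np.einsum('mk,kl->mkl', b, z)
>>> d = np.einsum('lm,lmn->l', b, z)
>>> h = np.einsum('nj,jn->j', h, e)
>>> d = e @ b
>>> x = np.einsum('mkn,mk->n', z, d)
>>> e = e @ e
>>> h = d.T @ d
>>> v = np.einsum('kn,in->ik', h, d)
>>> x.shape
(37,)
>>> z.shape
(7, 37, 37)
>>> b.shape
(7, 37)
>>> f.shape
(7,)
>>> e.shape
(7, 7)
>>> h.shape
(37, 37)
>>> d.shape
(7, 37)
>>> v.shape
(7, 37)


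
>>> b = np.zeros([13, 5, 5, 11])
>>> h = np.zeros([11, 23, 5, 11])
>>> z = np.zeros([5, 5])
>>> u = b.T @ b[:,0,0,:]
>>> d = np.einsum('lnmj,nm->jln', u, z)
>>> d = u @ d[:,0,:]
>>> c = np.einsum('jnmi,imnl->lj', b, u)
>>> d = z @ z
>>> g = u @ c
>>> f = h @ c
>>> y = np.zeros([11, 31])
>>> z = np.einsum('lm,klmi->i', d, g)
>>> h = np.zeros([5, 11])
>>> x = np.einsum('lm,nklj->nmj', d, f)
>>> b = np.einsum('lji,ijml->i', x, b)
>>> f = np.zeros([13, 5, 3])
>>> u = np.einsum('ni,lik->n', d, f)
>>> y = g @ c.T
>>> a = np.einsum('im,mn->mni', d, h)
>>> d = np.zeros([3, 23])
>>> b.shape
(13,)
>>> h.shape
(5, 11)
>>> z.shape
(13,)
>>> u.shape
(5,)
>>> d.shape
(3, 23)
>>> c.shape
(11, 13)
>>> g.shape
(11, 5, 5, 13)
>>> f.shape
(13, 5, 3)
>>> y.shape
(11, 5, 5, 11)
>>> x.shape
(11, 5, 13)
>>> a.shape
(5, 11, 5)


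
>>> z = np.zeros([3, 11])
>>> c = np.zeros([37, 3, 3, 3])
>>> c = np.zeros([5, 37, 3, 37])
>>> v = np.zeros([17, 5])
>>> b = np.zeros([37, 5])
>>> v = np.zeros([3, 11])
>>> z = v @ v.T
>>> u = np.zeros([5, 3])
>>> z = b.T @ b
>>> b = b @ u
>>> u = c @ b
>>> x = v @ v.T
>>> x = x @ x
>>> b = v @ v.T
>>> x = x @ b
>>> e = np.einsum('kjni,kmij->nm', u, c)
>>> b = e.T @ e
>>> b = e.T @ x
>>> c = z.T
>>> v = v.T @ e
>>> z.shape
(5, 5)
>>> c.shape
(5, 5)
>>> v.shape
(11, 37)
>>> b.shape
(37, 3)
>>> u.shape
(5, 37, 3, 3)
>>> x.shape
(3, 3)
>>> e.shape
(3, 37)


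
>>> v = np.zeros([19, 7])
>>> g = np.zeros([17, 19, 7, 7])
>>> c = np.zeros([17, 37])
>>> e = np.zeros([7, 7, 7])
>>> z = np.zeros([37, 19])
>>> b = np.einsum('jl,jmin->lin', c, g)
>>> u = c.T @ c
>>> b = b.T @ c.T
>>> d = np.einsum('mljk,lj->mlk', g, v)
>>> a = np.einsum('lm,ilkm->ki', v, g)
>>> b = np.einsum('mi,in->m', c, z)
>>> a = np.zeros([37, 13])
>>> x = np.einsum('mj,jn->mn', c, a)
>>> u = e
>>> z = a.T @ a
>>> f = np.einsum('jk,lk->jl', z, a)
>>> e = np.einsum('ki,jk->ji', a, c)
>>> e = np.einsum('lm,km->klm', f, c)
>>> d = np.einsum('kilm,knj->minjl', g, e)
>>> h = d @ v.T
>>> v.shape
(19, 7)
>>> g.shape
(17, 19, 7, 7)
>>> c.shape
(17, 37)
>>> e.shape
(17, 13, 37)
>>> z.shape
(13, 13)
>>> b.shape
(17,)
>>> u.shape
(7, 7, 7)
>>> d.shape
(7, 19, 13, 37, 7)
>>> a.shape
(37, 13)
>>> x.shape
(17, 13)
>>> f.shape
(13, 37)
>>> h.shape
(7, 19, 13, 37, 19)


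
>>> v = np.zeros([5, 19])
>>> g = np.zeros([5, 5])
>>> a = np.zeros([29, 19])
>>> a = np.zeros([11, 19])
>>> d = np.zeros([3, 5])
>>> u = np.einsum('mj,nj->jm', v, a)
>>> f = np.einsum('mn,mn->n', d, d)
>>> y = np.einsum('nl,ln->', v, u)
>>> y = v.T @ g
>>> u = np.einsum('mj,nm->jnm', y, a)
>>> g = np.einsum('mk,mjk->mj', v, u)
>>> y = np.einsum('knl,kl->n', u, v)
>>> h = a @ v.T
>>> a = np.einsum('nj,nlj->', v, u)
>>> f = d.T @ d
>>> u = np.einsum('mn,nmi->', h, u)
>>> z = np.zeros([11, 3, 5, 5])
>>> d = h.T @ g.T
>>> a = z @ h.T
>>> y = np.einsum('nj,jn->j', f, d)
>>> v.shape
(5, 19)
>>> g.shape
(5, 11)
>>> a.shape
(11, 3, 5, 11)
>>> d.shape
(5, 5)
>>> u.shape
()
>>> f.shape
(5, 5)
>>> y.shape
(5,)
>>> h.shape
(11, 5)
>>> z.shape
(11, 3, 5, 5)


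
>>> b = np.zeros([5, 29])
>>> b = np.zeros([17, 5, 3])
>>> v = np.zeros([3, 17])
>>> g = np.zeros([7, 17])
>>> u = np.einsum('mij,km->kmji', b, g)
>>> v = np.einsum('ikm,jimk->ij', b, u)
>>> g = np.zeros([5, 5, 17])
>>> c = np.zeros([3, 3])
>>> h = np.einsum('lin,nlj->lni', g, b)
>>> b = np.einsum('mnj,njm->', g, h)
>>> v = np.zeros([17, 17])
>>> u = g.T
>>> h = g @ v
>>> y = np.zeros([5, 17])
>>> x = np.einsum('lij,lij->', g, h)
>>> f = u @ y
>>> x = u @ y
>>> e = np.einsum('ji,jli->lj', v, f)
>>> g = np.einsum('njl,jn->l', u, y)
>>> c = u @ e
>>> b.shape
()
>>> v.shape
(17, 17)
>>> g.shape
(5,)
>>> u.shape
(17, 5, 5)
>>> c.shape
(17, 5, 17)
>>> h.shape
(5, 5, 17)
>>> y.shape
(5, 17)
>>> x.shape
(17, 5, 17)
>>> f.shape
(17, 5, 17)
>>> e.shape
(5, 17)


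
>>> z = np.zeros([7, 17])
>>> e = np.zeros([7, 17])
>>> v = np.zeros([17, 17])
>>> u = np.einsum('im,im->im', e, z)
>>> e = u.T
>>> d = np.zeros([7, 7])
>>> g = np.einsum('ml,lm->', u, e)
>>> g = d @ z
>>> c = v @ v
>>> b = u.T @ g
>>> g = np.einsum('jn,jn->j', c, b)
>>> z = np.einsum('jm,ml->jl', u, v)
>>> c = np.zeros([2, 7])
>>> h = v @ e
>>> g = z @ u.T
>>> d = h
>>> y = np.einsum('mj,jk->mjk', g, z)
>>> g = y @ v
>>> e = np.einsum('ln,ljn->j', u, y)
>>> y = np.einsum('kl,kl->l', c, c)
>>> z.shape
(7, 17)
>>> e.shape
(7,)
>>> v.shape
(17, 17)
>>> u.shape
(7, 17)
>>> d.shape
(17, 7)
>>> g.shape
(7, 7, 17)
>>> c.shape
(2, 7)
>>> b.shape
(17, 17)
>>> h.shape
(17, 7)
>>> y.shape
(7,)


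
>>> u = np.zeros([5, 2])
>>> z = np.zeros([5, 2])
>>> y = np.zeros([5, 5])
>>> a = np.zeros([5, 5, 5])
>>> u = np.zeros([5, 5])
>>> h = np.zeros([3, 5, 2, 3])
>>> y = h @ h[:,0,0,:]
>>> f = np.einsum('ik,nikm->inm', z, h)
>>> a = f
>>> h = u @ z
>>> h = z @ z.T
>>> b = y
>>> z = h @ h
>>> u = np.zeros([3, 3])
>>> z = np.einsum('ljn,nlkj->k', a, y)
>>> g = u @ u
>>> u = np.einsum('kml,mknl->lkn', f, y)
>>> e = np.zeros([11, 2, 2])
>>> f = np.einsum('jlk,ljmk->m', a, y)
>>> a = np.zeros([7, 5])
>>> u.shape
(3, 5, 2)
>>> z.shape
(2,)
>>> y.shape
(3, 5, 2, 3)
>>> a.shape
(7, 5)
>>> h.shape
(5, 5)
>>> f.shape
(2,)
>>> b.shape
(3, 5, 2, 3)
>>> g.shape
(3, 3)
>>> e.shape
(11, 2, 2)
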